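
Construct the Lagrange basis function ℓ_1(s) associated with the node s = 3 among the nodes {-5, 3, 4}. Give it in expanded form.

ℓ_1(s) = (s + 5)(s - 4) / [(8)·(-1)]
       = (s^2 + s - 20) / (-8)

ℓ_1(s) = -(1/8)s^2 - (1/8)s + 5/2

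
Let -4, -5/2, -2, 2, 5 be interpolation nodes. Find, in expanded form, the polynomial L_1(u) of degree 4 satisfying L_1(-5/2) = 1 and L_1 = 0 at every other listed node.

L_1(u) = -(16/405)u^4 + (16/405)u^3 + (128/135)u^2 - (64/405)u - 256/81

L_1(u) = (u + 4)(u + 2)(u - 2)(u - 5) / [(3/2)·(-1/2)·(-9/2)·(-15/2)]
       = (u^4 - u^3 - 24u^2 + 4u + 80) / (-405/16)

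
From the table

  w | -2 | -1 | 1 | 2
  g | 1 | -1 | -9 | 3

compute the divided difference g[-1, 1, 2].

16/3

g[-1,1] = (-9 - (-1)) / (1 - (-1)) = -4
g[1,2] = (3 - (-9)) / (2 - 1) = 12
g[-1,1,2] = (12 - (-4)) / (2 - (-1)) = 16/3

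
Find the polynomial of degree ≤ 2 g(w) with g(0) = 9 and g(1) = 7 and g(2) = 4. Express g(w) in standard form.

Newton's divided differences:
g[0,1] = (7 - 9) / (1 - 0) = -2
g[1,2] = (4 - 7) / (2 - 1) = -3
g[0,1,2] = (-3 - (-2)) / (2 - 0) = -1/2
g(w) = 9 + (-2)·w + (-1/2)·w(w - 1)
Expanding: g(w) = -(1/2)w^2 - (3/2)w + 9

g(w) = -(1/2)w^2 - (3/2)w + 9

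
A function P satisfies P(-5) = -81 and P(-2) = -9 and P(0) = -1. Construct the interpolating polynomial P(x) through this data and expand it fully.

P(x) = -4x^2 - 4x - 1

L_0(x) = (x + 2)x / [15] = (1/15)x^2 + (2/15)x
L_1(x) = (x + 5)x / [-6] = -(1/6)x^2 - (5/6)x
L_2(x) = (x + 5)(x + 2) / [10] = (1/10)x^2 + (7/10)x + 1
P(x) = (-81)·L_0 + (-9)·L_1 + (-1)·L_2
  (-81)·L_0(x) = -(27/5)x^2 - (54/5)x
  (-9)·L_1(x) = (3/2)x^2 + (15/2)x
  (-1)·L_2(x) = -(1/10)x^2 - (7/10)x - 1
Adding term by term: -4x^2 - 4x - 1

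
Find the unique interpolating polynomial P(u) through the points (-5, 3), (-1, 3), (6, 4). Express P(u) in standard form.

Build the Lagrange basis polynomials:
L_0(u) = (u + 1)(u - 6) / [44] = (1/44)u^2 - (5/44)u - 3/22
L_1(u) = (u + 5)(u - 6) / [-28] = -(1/28)u^2 + (1/28)u + 15/14
L_2(u) = (u + 5)(u + 1) / [77] = (1/77)u^2 + (6/77)u + 5/77
P(u) = 3·L_0 + 3·L_1 + 4·L_2
  3·L_0(u) = (3/44)u^2 - (15/44)u - 9/22
  3·L_1(u) = -(3/28)u^2 + (3/28)u + 45/14
  4·L_2(u) = (4/77)u^2 + (24/77)u + 20/77
Adding term by term: (1/77)u^2 + (6/77)u + 236/77

P(u) = (1/77)u^2 + (6/77)u + 236/77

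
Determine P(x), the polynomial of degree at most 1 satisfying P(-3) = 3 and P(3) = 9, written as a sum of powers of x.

P(x) = x + 6

L_0(x) = (x - 3) / [-6] = -(1/6)x + 1/2
L_1(x) = (x + 3) / [6] = (1/6)x + 1/2
P(x) = 3·L_0 + 9·L_1
  3·L_0(x) = -(1/2)x + 3/2
  9·L_1(x) = (3/2)x + 9/2
Adding term by term: x + 6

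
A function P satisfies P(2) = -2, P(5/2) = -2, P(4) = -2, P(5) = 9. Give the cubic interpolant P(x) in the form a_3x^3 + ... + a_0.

P(x) = (22/15)x^3 - (187/15)x^2 + (506/15)x - 94/3

Build the Lagrange basis polynomials:
L_0(x) = (x - 5/2)(x - 4)(x - 5) / [-3] = -(1/3)x^3 + (23/6)x^2 - (85/6)x + 50/3
L_1(x) = (x - 2)(x - 4)(x - 5) / [15/8] = (8/15)x^3 - (88/15)x^2 + (304/15)x - 64/3
L_2(x) = (x - 2)(x - 5/2)(x - 5) / [-3] = -(1/3)x^3 + (19/6)x^2 - (55/6)x + 25/3
L_3(x) = (x - 2)(x - 5/2)(x - 4) / [15/2] = (2/15)x^3 - (17/15)x^2 + (46/15)x - 8/3
P(x) = (-2)·L_0 + (-2)·L_1 + (-2)·L_2 + 9·L_3
  (-2)·L_0(x) = (2/3)x^3 - (23/3)x^2 + (85/3)x - 100/3
  (-2)·L_1(x) = -(16/15)x^3 + (176/15)x^2 - (608/15)x + 128/3
  (-2)·L_2(x) = (2/3)x^3 - (19/3)x^2 + (55/3)x - 50/3
  9·L_3(x) = (6/5)x^3 - (51/5)x^2 + (138/5)x - 24
Adding term by term: (22/15)x^3 - (187/15)x^2 + (506/15)x - 94/3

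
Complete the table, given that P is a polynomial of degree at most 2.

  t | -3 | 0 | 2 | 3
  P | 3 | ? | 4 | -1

44/5

The 3 known values determine P uniquely (degree ≤ 2).
L_0(0) = (-2)·(-3)/[(-5)·(-6)] = 1/5
L_1(0) = (3)·(-3)/[(5)·(-1)] = 9/5
L_2(0) = (3)·(-2)/[(6)·(1)] = -1
Sum: 3·(1/5) + 4·(9/5) + (-1)·(-1) = 44/5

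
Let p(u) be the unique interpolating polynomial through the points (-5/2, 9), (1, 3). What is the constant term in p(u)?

33/7

Build the Lagrange basis polynomials:
L_0(u) = (u - 1) / [-7/2] = -(2/7)u + 2/7
L_1(u) = (u + 5/2) / [7/2] = (2/7)u + 5/7
p(u) = 9·L_0 + 3·L_1
Only the constant term is needed; take it from each L_i and combine:
9·(2/7) + 3·(5/7) = 33/7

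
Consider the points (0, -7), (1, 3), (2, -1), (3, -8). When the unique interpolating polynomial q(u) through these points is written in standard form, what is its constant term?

Build the Lagrange basis polynomials:
L_0(u) = (u - 1)(u - 2)(u - 3) / [-6] = -(1/6)u^3 + u^2 - (11/6)u + 1
L_1(u) = u(u - 2)(u - 3) / [2] = (1/2)u^3 - (5/2)u^2 + 3u
L_2(u) = u(u - 1)(u - 3) / [-2] = -(1/2)u^3 + 2u^2 - (3/2)u
L_3(u) = u(u - 1)(u - 2) / [6] = (1/6)u^3 - (1/2)u^2 + (1/3)u
q(u) = (-7)·L_0 + 3·L_1 + (-1)·L_2 + (-8)·L_3
Only the constant term is needed; take it from each L_i and combine:
(-7)·(1) + 3·(0) + (-1)·(0) + (-8)·(0) = -7

-7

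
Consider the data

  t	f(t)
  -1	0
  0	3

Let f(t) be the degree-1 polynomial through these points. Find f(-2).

L_0(-2) = (-2)/[(-1)] = 2
L_1(-2) = (-1)/[(1)] = -1
Sum: 0 + 3·(-1) = -3

-3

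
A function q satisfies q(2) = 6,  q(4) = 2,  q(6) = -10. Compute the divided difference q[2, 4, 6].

q[2,4] = (2 - 6) / (4 - 2) = -2
q[4,6] = (-10 - 2) / (6 - 4) = -6
q[2,4,6] = (-6 - (-2)) / (6 - 2) = -1

-1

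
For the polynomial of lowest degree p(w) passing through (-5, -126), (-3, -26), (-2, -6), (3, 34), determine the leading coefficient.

L_0(w) = (w + 3)(w + 2)(w - 3) / [-48] = -(1/48)w^3 - (1/24)w^2 + (3/16)w + 3/8
L_1(w) = (w + 5)(w + 2)(w - 3) / [12] = (1/12)w^3 + (1/3)w^2 - (11/12)w - 5/2
L_2(w) = (w + 5)(w + 3)(w - 3) / [-15] = -(1/15)w^3 - (1/3)w^2 + (3/5)w + 3
L_3(w) = (w + 5)(w + 3)(w + 2) / [240] = (1/240)w^3 + (1/24)w^2 + (31/240)w + 1/8
p(w) = (-126)·L_0 + (-26)·L_1 + (-6)·L_2 + 34·L_3
Only the coefficient of w^3 is needed; take it from each L_i and combine:
(-126)·(-1/48) + (-26)·(1/12) + (-6)·(-1/15) + 34·(1/240) = 1

1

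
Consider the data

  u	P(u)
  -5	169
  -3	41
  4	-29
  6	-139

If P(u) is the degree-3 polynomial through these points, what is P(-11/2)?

Using Newton's divided-difference form:
P[-5,-3] = (41 - 169) / (-3 - (-5)) = -64
P[-3,4] = (-29 - 41) / (4 - (-3)) = -10
P[4,6] = (-139 - (-29)) / (6 - 4) = -55
P[-5,-3,4] = (-10 - (-64)) / (4 - (-5)) = 6
P[-3,4,6] = (-55 - (-10)) / (6 - (-3)) = -5
P[-5,-3,4,6] = (-5 - 6) / (6 - (-5)) = -1
P(-11/2) = 169 + (-64)·(-1/2) + 6·(-1/2)·(-5/2) + (-1)·(-1/2)·(-5/2)·(-19/2) = 1763/8

1763/8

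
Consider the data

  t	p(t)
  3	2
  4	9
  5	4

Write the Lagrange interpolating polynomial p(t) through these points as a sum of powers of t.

p(t) = -6t^2 + 49t - 91

Build the Lagrange basis polynomials:
L_0(t) = (t - 4)(t - 5) / [2] = (1/2)t^2 - (9/2)t + 10
L_1(t) = (t - 3)(t - 5) / [-1] = -t^2 + 8t - 15
L_2(t) = (t - 3)(t - 4) / [2] = (1/2)t^2 - (7/2)t + 6
p(t) = 2·L_0 + 9·L_1 + 4·L_2
  2·L_0(t) = t^2 - 9t + 20
  9·L_1(t) = -9t^2 + 72t - 135
  4·L_2(t) = 2t^2 - 14t + 24
Adding term by term: -6t^2 + 49t - 91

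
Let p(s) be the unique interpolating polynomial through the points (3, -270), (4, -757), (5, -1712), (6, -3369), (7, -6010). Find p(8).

-9965

Using Newton's divided-difference form:
p[3,4] = (-757 - (-270)) / (4 - 3) = -487
p[4,5] = (-1712 - (-757)) / (5 - 4) = -955
p[5,6] = (-3369 - (-1712)) / (6 - 5) = -1657
p[6,7] = (-6010 - (-3369)) / (7 - 6) = -2641
p[3,4,5] = (-955 - (-487)) / (5 - 3) = -234
p[4,5,6] = (-1657 - (-955)) / (6 - 4) = -351
p[5,6,7] = (-2641 - (-1657)) / (7 - 5) = -492
p[3,4,5,6] = (-351 - (-234)) / (6 - 3) = -39
p[4,5,6,7] = (-492 - (-351)) / (7 - 4) = -47
p[3,4,5,6,7] = (-47 - (-39)) / (7 - 3) = -2
p(8) = -270 + (-487)·(5) + (-234)·(5)·(4) + (-39)·(5)·(4)·(3) + (-2)·(5)·(4)·(3)·(2) = -9965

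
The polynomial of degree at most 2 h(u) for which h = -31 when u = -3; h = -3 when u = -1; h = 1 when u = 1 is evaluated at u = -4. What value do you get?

Evaluate each Lagrange basis at u = -4:
L_0(-4) = (-3)·(-5)/[(-2)·(-4)] = 15/8
L_1(-4) = (-1)·(-5)/[(2)·(-2)] = -5/4
L_2(-4) = (-1)·(-3)/[(4)·(2)] = 3/8
Sum: (-31)·(15/8) + (-3)·(-5/4) + 1·(3/8) = -54

-54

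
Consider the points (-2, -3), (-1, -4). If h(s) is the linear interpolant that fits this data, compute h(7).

-12

Evaluate each Lagrange basis at s = 7:
L_0(7) = (8)/[(-1)] = -8
L_1(7) = (9)/[(1)] = 9
Sum: (-3)·(-8) + (-4)·(9) = -12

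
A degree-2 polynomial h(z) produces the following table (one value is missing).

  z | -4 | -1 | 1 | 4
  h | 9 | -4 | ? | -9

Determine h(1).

-17/2

The 3 known values determine h uniquely (degree ≤ 2).
Evaluate each Lagrange basis at z = 1:
L_0(1) = (2)·(-3)/[(-3)·(-8)] = -1/4
L_1(1) = (5)·(-3)/[(3)·(-5)] = 1
L_2(1) = (5)·(2)/[(8)·(5)] = 1/4
Sum: 9·(-1/4) + (-4)·(1) + (-9)·(1/4) = -17/2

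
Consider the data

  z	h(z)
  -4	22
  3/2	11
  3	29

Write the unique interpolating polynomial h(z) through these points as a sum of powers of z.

L_0(z) = (z - 3/2)(z - 3) / [77/2] = (2/77)z^2 - (9/77)z + 9/77
L_1(z) = (z + 4)(z - 3) / [-33/4] = -(4/33)z^2 - (4/33)z + 16/11
L_2(z) = (z + 4)(z - 3/2) / [21/2] = (2/21)z^2 + (5/21)z - 4/7
h(z) = 22·L_0 + 11·L_1 + 29·L_2
  22·L_0(z) = (4/7)z^2 - (18/7)z + 18/7
  11·L_1(z) = -(4/3)z^2 - (4/3)z + 16
  29·L_2(z) = (58/21)z^2 + (145/21)z - 116/7
Adding term by term: 2z^2 + 3z + 2

h(z) = 2z^2 + 3z + 2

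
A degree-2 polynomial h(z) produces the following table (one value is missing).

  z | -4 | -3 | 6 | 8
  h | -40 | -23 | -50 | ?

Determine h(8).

The 3 known values determine h uniquely (degree ≤ 2).
L_0(8) = (11)·(2)/[(-1)·(-10)] = 11/5
L_1(8) = (12)·(2)/[(1)·(-9)] = -8/3
L_2(8) = (12)·(11)/[(10)·(9)] = 22/15
Sum: (-40)·(11/5) + (-23)·(-8/3) + (-50)·(22/15) = -100

-100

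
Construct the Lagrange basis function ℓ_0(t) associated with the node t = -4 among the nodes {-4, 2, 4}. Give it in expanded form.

ℓ_0(t) = (t - 2)(t - 4) / [(-6)·(-8)]
       = (t^2 - 6t + 8) / (48)

ℓ_0(t) = (1/48)t^2 - (1/8)t + 1/6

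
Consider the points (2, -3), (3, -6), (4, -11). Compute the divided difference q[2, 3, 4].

-1

q[2,3] = (-6 - (-3)) / (3 - 2) = -3
q[3,4] = (-11 - (-6)) / (4 - 3) = -5
q[2,3,4] = (-5 - (-3)) / (4 - 2) = -1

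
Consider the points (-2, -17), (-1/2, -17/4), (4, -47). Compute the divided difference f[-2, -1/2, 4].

-3

f[-2,-1/2] = (-17/4 - (-17)) / (-1/2 - (-2)) = 17/2
f[-1/2,4] = (-47 - (-17/4)) / (4 - (-1/2)) = -19/2
f[-2,-1/2,4] = (-19/2 - 17/2) / (4 - (-2)) = -3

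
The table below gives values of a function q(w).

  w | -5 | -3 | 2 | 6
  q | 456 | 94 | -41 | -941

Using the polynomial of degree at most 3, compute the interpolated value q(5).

L_0(5) = (8)·(3)·(-1)/[(-2)·(-7)·(-11)] = 12/77
L_1(5) = (10)·(3)·(-1)/[(2)·(-5)·(-9)] = -1/3
L_2(5) = (10)·(8)·(-1)/[(7)·(5)·(-4)] = 4/7
L_3(5) = (10)·(8)·(3)/[(11)·(9)·(4)] = 20/33
Sum: 456·(12/77) + 94·(-1/3) + (-41)·(4/7) + (-941)·(20/33) = -554

-554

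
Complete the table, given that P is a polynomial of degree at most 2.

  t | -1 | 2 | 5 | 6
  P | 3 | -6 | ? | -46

The 3 known values determine P uniquely (degree ≤ 2).
L_0(5) = (3)·(-1)/[(-3)·(-7)] = -1/7
L_1(5) = (6)·(-1)/[(3)·(-4)] = 1/2
L_2(5) = (6)·(3)/[(7)·(4)] = 9/14
Sum: 3·(-1/7) + (-6)·(1/2) + (-46)·(9/14) = -33

-33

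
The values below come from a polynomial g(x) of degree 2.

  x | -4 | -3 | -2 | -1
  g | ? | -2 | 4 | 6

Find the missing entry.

The 3 known values determine g uniquely (degree ≤ 2).
L_0(-4) = (-2)·(-3)/[(-1)·(-2)] = 3
L_1(-4) = (-1)·(-3)/[(1)·(-1)] = -3
L_2(-4) = (-1)·(-2)/[(2)·(1)] = 1
Sum: (-2)·(3) + 4·(-3) + 6·(1) = -12

-12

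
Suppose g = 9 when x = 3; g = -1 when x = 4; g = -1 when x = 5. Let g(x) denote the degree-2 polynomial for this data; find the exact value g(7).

L_0(7) = (3)·(2)/[(-1)·(-2)] = 3
L_1(7) = (4)·(2)/[(1)·(-1)] = -8
L_2(7) = (4)·(3)/[(2)·(1)] = 6
Sum: 9·(3) + (-1)·(-8) + (-1)·(6) = 29

29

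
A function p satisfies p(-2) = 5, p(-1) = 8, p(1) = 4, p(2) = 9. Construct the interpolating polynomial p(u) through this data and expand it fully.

Newton's divided differences:
p[-2,-1] = (8 - 5) / (-1 - (-2)) = 3
p[-1,1] = (4 - 8) / (1 - (-1)) = -2
p[1,2] = (9 - 4) / (2 - 1) = 5
p[-2,-1,1] = (-2 - 3) / (1 - (-2)) = -5/3
p[-1,1,2] = (5 - (-2)) / (2 - (-1)) = 7/3
p[-2,-1,1,2] = (7/3 - (-5/3)) / (2 - (-2)) = 1
p(u) = 5 + 3·(u + 2) + (-5/3)·(u + 2)(u + 1) + 1·(u + 2)(u + 1)(u - 1)
Expanding: p(u) = u^3 + (1/3)u^2 - 3u + 17/3

p(u) = u^3 + (1/3)u^2 - 3u + 17/3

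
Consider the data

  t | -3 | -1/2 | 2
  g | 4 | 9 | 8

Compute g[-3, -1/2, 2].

-12/25

g[-3,-1/2] = (9 - 4) / (-1/2 - (-3)) = 2
g[-1/2,2] = (8 - 9) / (2 - (-1/2)) = -2/5
g[-3,-1/2,2] = (-2/5 - 2) / (2 - (-3)) = -12/25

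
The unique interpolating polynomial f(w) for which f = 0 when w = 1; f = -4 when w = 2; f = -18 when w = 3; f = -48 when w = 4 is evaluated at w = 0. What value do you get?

0

Using Newton's divided-difference form:
f[1,2] = (-4 - 0) / (2 - 1) = -4
f[2,3] = (-18 - (-4)) / (3 - 2) = -14
f[3,4] = (-48 - (-18)) / (4 - 3) = -30
f[1,2,3] = (-14 - (-4)) / (3 - 1) = -5
f[2,3,4] = (-30 - (-14)) / (4 - 2) = -8
f[1,2,3,4] = (-8 - (-5)) / (4 - 1) = -1
f(0) = 0 + (-4)·(-1) + (-5)·(-1)·(-2) + (-1)·(-1)·(-2)·(-3) = 0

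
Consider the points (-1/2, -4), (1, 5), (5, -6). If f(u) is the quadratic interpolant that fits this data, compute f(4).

Using Newton's divided-difference form:
f[-1/2,1] = (5 - (-4)) / (1 - (-1/2)) = 6
f[1,5] = (-6 - 5) / (5 - 1) = -11/4
f[-1/2,1,5] = (-11/4 - 6) / (5 - (-1/2)) = -35/22
f(4) = -4 + 6·(9/2) + (-35/22)·(9/2)·(3) = 67/44

67/44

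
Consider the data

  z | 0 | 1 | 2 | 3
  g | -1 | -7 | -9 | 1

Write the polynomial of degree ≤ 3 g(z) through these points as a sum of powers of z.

L_0(z) = (z - 1)(z - 2)(z - 3) / [-6] = -(1/6)z^3 + z^2 - (11/6)z + 1
L_1(z) = z(z - 2)(z - 3) / [2] = (1/2)z^3 - (5/2)z^2 + 3z
L_2(z) = z(z - 1)(z - 3) / [-2] = -(1/2)z^3 + 2z^2 - (3/2)z
L_3(z) = z(z - 1)(z - 2) / [6] = (1/6)z^3 - (1/2)z^2 + (1/3)z
g(z) = (-1)·L_0 + (-7)·L_1 + (-9)·L_2 + 1·L_3
  (-1)·L_0(z) = (1/6)z^3 - z^2 + (11/6)z - 1
  (-7)·L_1(z) = -(7/2)z^3 + (35/2)z^2 - 21z
  (-9)·L_2(z) = (9/2)z^3 - 18z^2 + (27/2)z
  1·L_3(z) = (1/6)z^3 - (1/2)z^2 + (1/3)z
Adding term by term: (4/3)z^3 - 2z^2 - (16/3)z - 1

g(z) = (4/3)z^3 - 2z^2 - (16/3)z - 1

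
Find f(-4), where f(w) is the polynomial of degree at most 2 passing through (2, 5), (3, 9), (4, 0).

L_0(-4) = (-7)·(-8)/[(-1)·(-2)] = 28
L_1(-4) = (-6)·(-8)/[(1)·(-1)] = -48
L_2(-4) = (-6)·(-7)/[(2)·(1)] = 21
Sum: 5·(28) + 9·(-48) + 0 = -292

-292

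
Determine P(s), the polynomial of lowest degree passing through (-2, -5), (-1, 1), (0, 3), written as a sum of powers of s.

P(s) = -2s^2 + 3

Build the Lagrange basis polynomials:
L_0(s) = (s + 1)s / [2] = (1/2)s^2 + (1/2)s
L_1(s) = (s + 2)s / [-1] = -s^2 - 2s
L_2(s) = (s + 2)(s + 1) / [2] = (1/2)s^2 + (3/2)s + 1
P(s) = (-5)·L_0 + 1·L_1 + 3·L_2
  (-5)·L_0(s) = -(5/2)s^2 - (5/2)s
  1·L_1(s) = -s^2 - 2s
  3·L_2(s) = (3/2)s^2 + (9/2)s + 3
Adding term by term: -2s^2 + 3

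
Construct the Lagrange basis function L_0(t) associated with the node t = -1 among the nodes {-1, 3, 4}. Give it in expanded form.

L_0(t) = (t - 3)(t - 4) / [(-4)·(-5)]
       = (t^2 - 7t + 12) / (20)

L_0(t) = (1/20)t^2 - (7/20)t + 3/5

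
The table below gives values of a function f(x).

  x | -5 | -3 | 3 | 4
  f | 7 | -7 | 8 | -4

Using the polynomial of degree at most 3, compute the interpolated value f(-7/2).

-16547/2688

L_0(-7/2) = (-1/2)·(-13/2)·(-15/2)/[(-2)·(-8)·(-9)] = 65/384
L_1(-7/2) = (3/2)·(-13/2)·(-15/2)/[(2)·(-6)·(-7)] = 195/224
L_2(-7/2) = (3/2)·(-1/2)·(-15/2)/[(8)·(6)·(-1)] = -15/128
L_3(-7/2) = (3/2)·(-1/2)·(-13/2)/[(9)·(7)·(1)] = 13/168
Sum: 7·(65/384) + (-7)·(195/224) + 8·(-15/128) + (-4)·(13/168) = -16547/2688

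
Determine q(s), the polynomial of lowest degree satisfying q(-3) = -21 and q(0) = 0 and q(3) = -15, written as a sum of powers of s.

q(s) = -2s^2 + s

Build the Lagrange basis polynomials:
L_0(s) = s(s - 3) / [18] = (1/18)s^2 - (1/6)s
L_1(s) = (s + 3)(s - 3) / [-9] = -(1/9)s^2 + 1
L_2(s) = (s + 3)s / [18] = (1/18)s^2 + (1/6)s
q(s) = (-21)·L_0 + 0·L_1 + (-15)·L_2
  (-21)·L_0(s) = -(7/6)s^2 + (7/2)s
  0·L_1(s) = 0
  (-15)·L_2(s) = -(5/6)s^2 - (5/2)s
Adding term by term: -2s^2 + s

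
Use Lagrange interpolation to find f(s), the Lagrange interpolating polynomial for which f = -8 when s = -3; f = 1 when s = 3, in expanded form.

f(s) = (3/2)s - 7/2

Build the Lagrange basis polynomials:
L_0(s) = (s - 3) / [-6] = -(1/6)s + 1/2
L_1(s) = (s + 3) / [6] = (1/6)s + 1/2
f(s) = (-8)·L_0 + 1·L_1
  (-8)·L_0(s) = (4/3)s - 4
  1·L_1(s) = (1/6)s + 1/2
Adding term by term: (3/2)s - 7/2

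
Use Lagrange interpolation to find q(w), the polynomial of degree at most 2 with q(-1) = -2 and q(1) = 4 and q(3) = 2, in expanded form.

q(w) = -w^2 + 3w + 2

Build the Lagrange basis polynomials:
L_0(w) = (w - 1)(w - 3) / [8] = (1/8)w^2 - (1/2)w + 3/8
L_1(w) = (w + 1)(w - 3) / [-4] = -(1/4)w^2 + (1/2)w + 3/4
L_2(w) = (w + 1)(w - 1) / [8] = (1/8)w^2 - 1/8
q(w) = (-2)·L_0 + 4·L_1 + 2·L_2
  (-2)·L_0(w) = -(1/4)w^2 + w - 3/4
  4·L_1(w) = -w^2 + 2w + 3
  2·L_2(w) = (1/4)w^2 - 1/4
Adding term by term: -w^2 + 3w + 2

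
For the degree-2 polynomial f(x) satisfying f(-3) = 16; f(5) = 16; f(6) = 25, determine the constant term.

Build the Lagrange basis polynomials:
L_0(x) = (x - 5)(x - 6) / [72] = (1/72)x^2 - (11/72)x + 5/12
L_1(x) = (x + 3)(x - 6) / [-8] = -(1/8)x^2 + (3/8)x + 9/4
L_2(x) = (x + 3)(x - 5) / [9] = (1/9)x^2 - (2/9)x - 5/3
f(x) = 16·L_0 + 16·L_1 + 25·L_2
Only the constant term is needed; take it from each L_i and combine:
16·(5/12) + 16·(9/4) + 25·(-5/3) = 1

1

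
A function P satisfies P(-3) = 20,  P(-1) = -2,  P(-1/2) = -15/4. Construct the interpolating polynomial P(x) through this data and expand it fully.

P(x) = 3x^2 + x - 4

Newton's divided differences:
P[-3,-1] = (-2 - 20) / (-1 - (-3)) = -11
P[-1,-1/2] = (-15/4 - (-2)) / (-1/2 - (-1)) = -7/2
P[-3,-1,-1/2] = (-7/2 - (-11)) / (-1/2 - (-3)) = 3
P(x) = 20 + (-11)·(x + 3) + 3·(x + 3)(x + 1)
Expanding: P(x) = 3x^2 + x - 4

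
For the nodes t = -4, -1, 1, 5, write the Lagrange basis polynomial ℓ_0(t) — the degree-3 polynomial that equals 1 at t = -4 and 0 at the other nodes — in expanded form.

ℓ_0(t) = -(1/135)t^3 + (1/27)t^2 + (1/135)t - 1/27

ℓ_0(t) = (t + 1)(t - 1)(t - 5) / [(-3)·(-5)·(-9)]
       = (t^3 - 5t^2 - t + 5) / (-135)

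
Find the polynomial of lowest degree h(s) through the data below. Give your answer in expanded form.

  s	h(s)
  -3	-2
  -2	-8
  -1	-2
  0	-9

Newton's divided differences:
h[-3,-2] = (-8 - (-2)) / (-2 - (-3)) = -6
h[-2,-1] = (-2 - (-8)) / (-1 - (-2)) = 6
h[-1,0] = (-9 - (-2)) / (0 - (-1)) = -7
h[-3,-2,-1] = (6 - (-6)) / (-1 - (-3)) = 6
h[-2,-1,0] = (-7 - 6) / (0 - (-2)) = -13/2
h[-3,-2,-1,0] = (-13/2 - 6) / (0 - (-3)) = -25/6
h(s) = -2 + (-6)·(s + 3) + 6·(s + 3)(s + 2) + (-25/6)·(s + 3)(s + 2)(s + 1)
Expanding: h(s) = -(25/6)s^3 - 19s^2 - (131/6)s - 9

h(s) = -(25/6)s^3 - 19s^2 - (131/6)s - 9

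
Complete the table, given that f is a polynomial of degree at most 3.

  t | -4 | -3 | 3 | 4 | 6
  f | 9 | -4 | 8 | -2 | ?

The 4 known values determine f uniquely (degree ≤ 3).
Evaluate each Lagrange basis at t = 6:
L_0(6) = (9)·(3)·(2)/[(-1)·(-7)·(-8)] = -27/28
L_1(6) = (10)·(3)·(2)/[(1)·(-6)·(-7)] = 10/7
L_2(6) = (10)·(9)·(2)/[(7)·(6)·(-1)] = -30/7
L_3(6) = (10)·(9)·(3)/[(8)·(7)·(1)] = 135/28
Sum: 9·(-27/28) + (-4)·(10/7) + 8·(-30/7) + (-2)·(135/28) = -1633/28

-1633/28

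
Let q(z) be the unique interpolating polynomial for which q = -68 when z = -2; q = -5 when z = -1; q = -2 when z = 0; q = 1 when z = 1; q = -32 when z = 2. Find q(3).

-233

Using Newton's divided-difference form:
q[-2,-1] = (-5 - (-68)) / (-1 - (-2)) = 63
q[-1,0] = (-2 - (-5)) / (0 - (-1)) = 3
q[0,1] = (1 - (-2)) / (1 - 0) = 3
q[1,2] = (-32 - 1) / (2 - 1) = -33
q[-2,-1,0] = (3 - 63) / (0 - (-2)) = -30
q[-1,0,1] = (3 - 3) / (1 - (-1)) = 0
q[0,1,2] = (-33 - 3) / (2 - 0) = -18
q[-2,-1,0,1] = (0 - (-30)) / (1 - (-2)) = 10
q[-1,0,1,2] = (-18 - 0) / (2 - (-1)) = -6
q[-2,-1,0,1,2] = (-6 - 10) / (2 - (-2)) = -4
q(3) = -68 + 63·(5) + (-30)·(5)·(4) + 10·(5)·(4)·(3) + (-4)·(5)·(4)·(3)·(2) = -233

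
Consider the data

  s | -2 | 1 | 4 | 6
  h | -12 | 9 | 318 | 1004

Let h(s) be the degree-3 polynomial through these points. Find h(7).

Evaluate each Lagrange basis at s = 7:
L_0(7) = (6)·(3)·(1)/[(-3)·(-6)·(-8)] = -1/8
L_1(7) = (9)·(3)·(1)/[(3)·(-3)·(-5)] = 3/5
L_2(7) = (9)·(6)·(1)/[(6)·(3)·(-2)] = -3/2
L_3(7) = (9)·(6)·(3)/[(8)·(5)·(2)] = 81/40
Sum: (-12)·(-1/8) + 9·(3/5) + 318·(-3/2) + 1004·(81/40) = 1563

1563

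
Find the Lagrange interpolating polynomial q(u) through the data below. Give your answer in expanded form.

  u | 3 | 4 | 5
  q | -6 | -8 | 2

q(u) = 6u^2 - 44u + 72

L_0(u) = (u - 4)(u - 5) / [2] = (1/2)u^2 - (9/2)u + 10
L_1(u) = (u - 3)(u - 5) / [-1] = -u^2 + 8u - 15
L_2(u) = (u - 3)(u - 4) / [2] = (1/2)u^2 - (7/2)u + 6
q(u) = (-6)·L_0 + (-8)·L_1 + 2·L_2
  (-6)·L_0(u) = -3u^2 + 27u - 60
  (-8)·L_1(u) = 8u^2 - 64u + 120
  2·L_2(u) = u^2 - 7u + 12
Adding term by term: 6u^2 - 44u + 72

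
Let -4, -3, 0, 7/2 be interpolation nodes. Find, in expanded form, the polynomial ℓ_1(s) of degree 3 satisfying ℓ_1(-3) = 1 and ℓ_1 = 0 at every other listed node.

ℓ_1(s) = (s + 4)s(s - 7/2) / [(1)·(-3)·(-13/2)]
       = (s^3 + (1/2)s^2 - 14s) / (39/2)

ℓ_1(s) = (2/39)s^3 + (1/39)s^2 - (28/39)s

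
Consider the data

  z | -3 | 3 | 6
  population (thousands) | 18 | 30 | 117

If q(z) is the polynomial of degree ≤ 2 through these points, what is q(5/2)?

Evaluate each Lagrange basis at z = 5/2:
L_0(5/2) = (-1/2)·(-7/2)/[(-6)·(-9)] = 7/216
L_1(5/2) = (11/2)·(-7/2)/[(6)·(-3)] = 77/72
L_2(5/2) = (11/2)·(-1/2)/[(9)·(3)] = -11/108
Sum: 18·(7/216) + 30·(77/72) + 117·(-11/108) = 83/4

83/4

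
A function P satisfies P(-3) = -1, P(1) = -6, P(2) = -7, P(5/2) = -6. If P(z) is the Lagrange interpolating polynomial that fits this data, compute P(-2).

L_0(-2) = (-3)·(-4)·(-9/2)/[(-4)·(-5)·(-11/2)] = 27/55
L_1(-2) = (1)·(-4)·(-9/2)/[(4)·(-1)·(-3/2)] = 3
L_2(-2) = (1)·(-3)·(-9/2)/[(5)·(1)·(-1/2)] = -27/5
L_3(-2) = (1)·(-3)·(-4)/[(11/2)·(3/2)·(1/2)] = 32/11
Sum: (-1)·(27/55) + (-6)·(3) + (-7)·(-27/5) + (-6)·(32/11) = 102/55

102/55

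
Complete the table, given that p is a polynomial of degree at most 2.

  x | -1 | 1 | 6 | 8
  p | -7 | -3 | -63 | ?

-115

The 3 known values determine p uniquely (degree ≤ 2).
Evaluate each Lagrange basis at x = 8:
L_0(8) = (7)·(2)/[(-2)·(-7)] = 1
L_1(8) = (9)·(2)/[(2)·(-5)] = -9/5
L_2(8) = (9)·(7)/[(7)·(5)] = 9/5
Sum: (-7)·(1) + (-3)·(-9/5) + (-63)·(9/5) = -115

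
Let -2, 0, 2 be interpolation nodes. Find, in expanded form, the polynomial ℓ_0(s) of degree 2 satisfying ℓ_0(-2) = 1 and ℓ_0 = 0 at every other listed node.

ℓ_0(s) = (1/8)s^2 - (1/4)s

ℓ_0(s) = s(s - 2) / [(-2)·(-4)]
       = (s^2 - 2s) / (8)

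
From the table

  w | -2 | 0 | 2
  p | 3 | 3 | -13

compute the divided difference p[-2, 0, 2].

-2

p[-2,0] = (3 - 3) / (0 - (-2)) = 0
p[0,2] = (-13 - 3) / (2 - 0) = -8
p[-2,0,2] = (-8 - 0) / (2 - (-2)) = -2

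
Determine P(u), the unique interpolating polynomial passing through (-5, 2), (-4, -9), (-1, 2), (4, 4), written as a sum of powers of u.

P(u) = -(163/360)u^3 - (31/36)u^2 + (3193/360)u + 203/18

Build the Lagrange basis polynomials:
L_0(u) = (u + 4)(u + 1)(u - 4) / [-36] = -(1/36)u^3 - (1/36)u^2 + (4/9)u + 4/9
L_1(u) = (u + 5)(u + 1)(u - 4) / [24] = (1/24)u^3 + (1/12)u^2 - (19/24)u - 5/6
L_2(u) = (u + 5)(u + 4)(u - 4) / [-60] = -(1/60)u^3 - (1/12)u^2 + (4/15)u + 4/3
L_3(u) = (u + 5)(u + 4)(u + 1) / [360] = (1/360)u^3 + (1/36)u^2 + (29/360)u + 1/18
P(u) = 2·L_0 + (-9)·L_1 + 2·L_2 + 4·L_3
  2·L_0(u) = -(1/18)u^3 - (1/18)u^2 + (8/9)u + 8/9
  (-9)·L_1(u) = -(3/8)u^3 - (3/4)u^2 + (57/8)u + 15/2
  2·L_2(u) = -(1/30)u^3 - (1/6)u^2 + (8/15)u + 8/3
  4·L_3(u) = (1/90)u^3 + (1/9)u^2 + (29/90)u + 2/9
Adding term by term: -(163/360)u^3 - (31/36)u^2 + (3193/360)u + 203/18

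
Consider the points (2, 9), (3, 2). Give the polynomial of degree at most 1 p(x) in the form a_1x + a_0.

Build the Lagrange basis polynomials:
L_0(x) = (x - 3) / [-1] = -x + 3
L_1(x) = (x - 2) / [1] = x - 2
p(x) = 9·L_0 + 2·L_1
  9·L_0(x) = -9x + 27
  2·L_1(x) = 2x - 4
Adding term by term: -7x + 23

p(x) = -7x + 23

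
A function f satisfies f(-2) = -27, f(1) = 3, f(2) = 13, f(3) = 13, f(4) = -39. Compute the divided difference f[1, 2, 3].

f[1,2] = (13 - 3) / (2 - 1) = 10
f[2,3] = (13 - 13) / (3 - 2) = 0
f[1,2,3] = (0 - 10) / (3 - 1) = -5

-5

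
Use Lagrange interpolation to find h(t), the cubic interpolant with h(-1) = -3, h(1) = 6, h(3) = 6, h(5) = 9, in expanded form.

Build the Lagrange basis polynomials:
L_0(t) = (t - 1)(t - 3)(t - 5) / [-48] = -(1/48)t^3 + (3/16)t^2 - (23/48)t + 5/16
L_1(t) = (t + 1)(t - 3)(t - 5) / [16] = (1/16)t^3 - (7/16)t^2 + (7/16)t + 15/16
L_2(t) = (t + 1)(t - 1)(t - 5) / [-16] = -(1/16)t^3 + (5/16)t^2 + (1/16)t - 5/16
L_3(t) = (t + 1)(t - 1)(t - 3) / [48] = (1/48)t^3 - (1/16)t^2 - (1/48)t + 1/16
h(t) = (-3)·L_0 + 6·L_1 + 6·L_2 + 9·L_3
  (-3)·L_0(t) = (1/16)t^3 - (9/16)t^2 + (23/16)t - 15/16
  6·L_1(t) = (3/8)t^3 - (21/8)t^2 + (21/8)t + 45/8
  6·L_2(t) = -(3/8)t^3 + (15/8)t^2 + (3/8)t - 15/8
  9·L_3(t) = (3/16)t^3 - (9/16)t^2 - (3/16)t + 9/16
Adding term by term: (1/4)t^3 - (15/8)t^2 + (17/4)t + 27/8

h(t) = (1/4)t^3 - (15/8)t^2 + (17/4)t + 27/8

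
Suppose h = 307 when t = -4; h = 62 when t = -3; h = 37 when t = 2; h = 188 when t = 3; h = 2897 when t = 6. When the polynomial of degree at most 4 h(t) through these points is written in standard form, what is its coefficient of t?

L_0(t) = (t + 3)(t - 2)(t - 3)(t - 6) / [420] = (1/420)t^4 - (2/105)t^3 + (1/140)t^2 + (6/35)t - 9/35
L_1(t) = (t + 4)(t - 2)(t - 3)(t - 6) / [-270] = -(1/270)t^4 + (7/270)t^3 + (4/135)t^2 - (2/5)t + 8/15
L_2(t) = (t + 4)(t + 3)(t - 3)(t - 6) / [120] = (1/120)t^4 - (1/60)t^3 - (11/40)t^2 + (3/20)t + 9/5
L_3(t) = (t + 4)(t + 3)(t - 2)(t - 6) / [-126] = -(1/126)t^4 + (1/126)t^3 + (16/63)t^2 + (2/21)t - 8/7
L_4(t) = (t + 4)(t + 3)(t - 2)(t - 3) / [1080] = (1/1080)t^4 + (1/540)t^3 - (17/1080)t^2 - (1/60)t + 1/15
h(t) = 307·L_0 + 62·L_1 + 37·L_2 + 188·L_3 + 2897·L_4
Only the coefficient of t is needed; take it from each L_i and combine:
307·(6/35) + 62·(-2/5) + 37·(3/20) + 188·(2/21) + 2897·(-1/60) = 3

3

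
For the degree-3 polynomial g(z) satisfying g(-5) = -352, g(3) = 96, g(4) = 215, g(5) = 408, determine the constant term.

3

L_0(z) = (z - 3)(z - 4)(z - 5) / [-720] = -(1/720)z^3 + (1/60)z^2 - (47/720)z + 1/12
L_1(z) = (z + 5)(z - 4)(z - 5) / [16] = (1/16)z^3 - (1/4)z^2 - (25/16)z + 25/4
L_2(z) = (z + 5)(z - 3)(z - 5) / [-9] = -(1/9)z^3 + (1/3)z^2 + (25/9)z - 25/3
L_3(z) = (z + 5)(z - 3)(z - 4) / [20] = (1/20)z^3 - (1/10)z^2 - (23/20)z + 3
g(z) = (-352)·L_0 + 96·L_1 + 215·L_2 + 408·L_3
Only the constant term is needed; take it from each L_i and combine:
(-352)·(1/12) + 96·(25/4) + 215·(-25/3) + 408·(3) = 3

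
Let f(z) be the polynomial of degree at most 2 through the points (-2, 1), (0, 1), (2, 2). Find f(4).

4

Using Newton's divided-difference form:
f[-2,0] = (1 - 1) / (0 - (-2)) = 0
f[0,2] = (2 - 1) / (2 - 0) = 1/2
f[-2,0,2] = (1/2 - 0) / (2 - (-2)) = 1/8
f(4) = 1 + 0·(6) + (1/8)·(6)·(4) = 4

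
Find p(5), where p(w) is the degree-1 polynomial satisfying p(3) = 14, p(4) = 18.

Evaluate each Lagrange basis at w = 5:
L_0(5) = (1)/[(-1)] = -1
L_1(5) = (2)/[(1)] = 2
Sum: 14·(-1) + 18·(2) = 22

22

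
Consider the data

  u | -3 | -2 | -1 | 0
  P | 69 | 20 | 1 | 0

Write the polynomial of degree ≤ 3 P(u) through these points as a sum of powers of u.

Newton's divided differences:
P[-3,-2] = (20 - 69) / (-2 - (-3)) = -49
P[-2,-1] = (1 - 20) / (-1 - (-2)) = -19
P[-1,0] = (0 - 1) / (0 - (-1)) = -1
P[-3,-2,-1] = (-19 - (-49)) / (-1 - (-3)) = 15
P[-2,-1,0] = (-1 - (-19)) / (0 - (-2)) = 9
P[-3,-2,-1,0] = (9 - 15) / (0 - (-3)) = -2
P(u) = 69 + (-49)·(u + 3) + 15·(u + 3)(u + 2) + (-2)·(u + 3)(u + 2)(u + 1)
Expanding: P(u) = -2u^3 + 3u^2 + 4u

P(u) = -2u^3 + 3u^2 + 4u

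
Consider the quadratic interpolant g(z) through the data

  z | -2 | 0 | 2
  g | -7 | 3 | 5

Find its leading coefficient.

-1

The leading coefficient equals the top divided difference g[-2,0,2].
g[-2,0] = (3 - (-7)) / (0 - (-2)) = 5
g[0,2] = (5 - 3) / (2 - 0) = 1
g[-2,0,2] = (1 - 5) / (2 - (-2)) = -1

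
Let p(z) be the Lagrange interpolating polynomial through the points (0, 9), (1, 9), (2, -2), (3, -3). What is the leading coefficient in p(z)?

7/2

L_0(z) = (z - 1)(z - 2)(z - 3) / [-6] = -(1/6)z^3 + z^2 - (11/6)z + 1
L_1(z) = z(z - 2)(z - 3) / [2] = (1/2)z^3 - (5/2)z^2 + 3z
L_2(z) = z(z - 1)(z - 3) / [-2] = -(1/2)z^3 + 2z^2 - (3/2)z
L_3(z) = z(z - 1)(z - 2) / [6] = (1/6)z^3 - (1/2)z^2 + (1/3)z
p(z) = 9·L_0 + 9·L_1 + (-2)·L_2 + (-3)·L_3
Only the coefficient of z^3 is needed; take it from each L_i and combine:
9·(-1/6) + 9·(1/2) + (-2)·(-1/2) + (-3)·(1/6) = 7/2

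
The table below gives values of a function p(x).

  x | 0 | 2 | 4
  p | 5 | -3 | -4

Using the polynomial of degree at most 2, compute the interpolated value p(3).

-35/8

Evaluate each Lagrange basis at x = 3:
L_0(3) = (1)·(-1)/[(-2)·(-4)] = -1/8
L_1(3) = (3)·(-1)/[(2)·(-2)] = 3/4
L_2(3) = (3)·(1)/[(4)·(2)] = 3/8
Sum: 5·(-1/8) + (-3)·(3/4) + (-4)·(3/8) = -35/8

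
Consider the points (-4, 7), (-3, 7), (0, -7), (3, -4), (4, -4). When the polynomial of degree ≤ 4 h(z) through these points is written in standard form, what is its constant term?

-7

Build the Lagrange basis polynomials:
L_0(z) = (z + 3)z(z - 3)(z - 4) / [224] = (1/224)z^4 - (1/56)z^3 - (9/224)z^2 + (9/56)z
L_1(z) = (z + 4)z(z - 3)(z - 4) / [-126] = -(1/126)z^4 + (1/42)z^3 + (8/63)z^2 - (8/21)z
L_2(z) = (z + 4)(z + 3)(z - 3)(z - 4) / [144] = (1/144)z^4 - (25/144)z^2 + 1
L_3(z) = (z + 4)(z + 3)z(z - 4) / [-126] = -(1/126)z^4 - (1/42)z^3 + (8/63)z^2 + (8/21)z
L_4(z) = (z + 4)(z + 3)z(z - 3) / [224] = (1/224)z^4 + (1/56)z^3 - (9/224)z^2 - (9/56)z
h(z) = 7·L_0 + 7·L_1 + (-7)·L_2 + (-4)·L_3 + (-4)·L_4
Only the constant term is needed; take it from each L_i and combine:
7·(0) + 7·(0) + (-7)·(1) + (-4)·(0) + (-4)·(0) = -7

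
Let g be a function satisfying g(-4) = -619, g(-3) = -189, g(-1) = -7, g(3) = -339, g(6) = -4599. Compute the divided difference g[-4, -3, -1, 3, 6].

g[-4,-3] = (-189 - (-619)) / (-3 - (-4)) = 430
g[-3,-1] = (-7 - (-189)) / (-1 - (-3)) = 91
g[-1,3] = (-339 - (-7)) / (3 - (-1)) = -83
g[3,6] = (-4599 - (-339)) / (6 - 3) = -1420
g[-4,-3,-1] = (91 - 430) / (-1 - (-4)) = -113
g[-3,-1,3] = (-83 - 91) / (3 - (-3)) = -29
g[-1,3,6] = (-1420 - (-83)) / (6 - (-1)) = -191
g[-4,-3,-1,3] = (-29 - (-113)) / (3 - (-4)) = 12
g[-3,-1,3,6] = (-191 - (-29)) / (6 - (-3)) = -18
g[-4,-3,-1,3,6] = (-18 - 12) / (6 - (-4)) = -3

-3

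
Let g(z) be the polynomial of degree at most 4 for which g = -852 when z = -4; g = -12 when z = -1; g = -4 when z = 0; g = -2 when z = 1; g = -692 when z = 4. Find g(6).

Evaluate each Lagrange basis at z = 6:
L_0(6) = (7)·(6)·(5)·(2)/[(-3)·(-4)·(-5)·(-8)] = 7/8
L_1(6) = (10)·(6)·(5)·(2)/[(3)·(-1)·(-2)·(-5)] = -20
L_2(6) = (10)·(7)·(5)·(2)/[(4)·(1)·(-1)·(-4)] = 175/4
L_3(6) = (10)·(7)·(6)·(2)/[(5)·(2)·(1)·(-3)] = -28
L_4(6) = (10)·(7)·(6)·(5)/[(8)·(5)·(4)·(3)] = 35/8
Sum: (-852)·(7/8) + (-12)·(-20) + (-4)·(175/4) + (-2)·(-28) + (-692)·(35/8) = -3652

-3652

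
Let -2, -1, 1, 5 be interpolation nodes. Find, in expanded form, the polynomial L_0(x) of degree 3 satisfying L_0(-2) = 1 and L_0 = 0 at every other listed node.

L_0(x) = (x + 1)(x - 1)(x - 5) / [(-1)·(-3)·(-7)]
       = (x^3 - 5x^2 - x + 5) / (-21)

L_0(x) = -(1/21)x^3 + (5/21)x^2 + (1/21)x - 5/21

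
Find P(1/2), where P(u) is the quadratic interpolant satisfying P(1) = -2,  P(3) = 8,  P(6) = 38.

-13/4

Evaluate each Lagrange basis at u = 1/2:
L_0(1/2) = (-5/2)·(-11/2)/[(-2)·(-5)] = 11/8
L_1(1/2) = (-1/2)·(-11/2)/[(2)·(-3)] = -11/24
L_2(1/2) = (-1/2)·(-5/2)/[(5)·(3)] = 1/12
Sum: (-2)·(11/8) + 8·(-11/24) + 38·(1/12) = -13/4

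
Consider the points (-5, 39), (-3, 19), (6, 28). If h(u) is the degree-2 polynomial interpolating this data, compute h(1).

3

Evaluate each Lagrange basis at u = 1:
L_0(1) = (4)·(-5)/[(-2)·(-11)] = -10/11
L_1(1) = (6)·(-5)/[(2)·(-9)] = 5/3
L_2(1) = (6)·(4)/[(11)·(9)] = 8/33
Sum: 39·(-10/11) + 19·(5/3) + 28·(8/33) = 3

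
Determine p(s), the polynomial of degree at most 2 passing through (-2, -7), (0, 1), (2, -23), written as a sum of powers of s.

p(s) = -4s^2 - 4s + 1

Newton's divided differences:
p[-2,0] = (1 - (-7)) / (0 - (-2)) = 4
p[0,2] = (-23 - 1) / (2 - 0) = -12
p[-2,0,2] = (-12 - 4) / (2 - (-2)) = -4
p(s) = -7 + 4·(s + 2) + (-4)·(s + 2)s
Expanding: p(s) = -4s^2 - 4s + 1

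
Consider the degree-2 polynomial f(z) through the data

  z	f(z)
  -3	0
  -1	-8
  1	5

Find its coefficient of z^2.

The leading coefficient equals the top divided difference f[-3,-1,1].
f[-3,-1] = (-8 - 0) / (-1 - (-3)) = -4
f[-1,1] = (5 - (-8)) / (1 - (-1)) = 13/2
f[-3,-1,1] = (13/2 - (-4)) / (1 - (-3)) = 21/8

21/8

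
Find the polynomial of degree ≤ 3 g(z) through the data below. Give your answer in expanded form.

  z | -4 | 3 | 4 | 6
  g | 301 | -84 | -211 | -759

g(z) = -4z^3 + 3z^2 - 3

L_0(z) = (z - 3)(z - 4)(z - 6) / [-560] = -(1/560)z^3 + (13/560)z^2 - (27/280)z + 9/70
L_1(z) = (z + 4)(z - 4)(z - 6) / [21] = (1/21)z^3 - (2/7)z^2 - (16/21)z + 32/7
L_2(z) = (z + 4)(z - 3)(z - 6) / [-16] = -(1/16)z^3 + (5/16)z^2 + (9/8)z - 9/2
L_3(z) = (z + 4)(z - 3)(z - 4) / [60] = (1/60)z^3 - (1/20)z^2 - (4/15)z + 4/5
g(z) = 301·L_0 + (-84)·L_1 + (-211)·L_2 + (-759)·L_3
  301·L_0(z) = -(43/80)z^3 + (559/80)z^2 - (1161/40)z + 387/10
  (-84)·L_1(z) = -4z^3 + 24z^2 + 64z - 384
  (-211)·L_2(z) = (211/16)z^3 - (1055/16)z^2 - (1899/8)z + 1899/2
  (-759)·L_3(z) = -(253/20)z^3 + (759/20)z^2 + (1012/5)z - 3036/5
Adding term by term: -4z^3 + 3z^2 - 3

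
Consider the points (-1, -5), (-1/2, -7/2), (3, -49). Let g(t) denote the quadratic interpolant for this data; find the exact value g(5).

-119

L_0(5) = (11/2)·(2)/[(-1/2)·(-4)] = 11/2
L_1(5) = (6)·(2)/[(1/2)·(-7/2)] = -48/7
L_2(5) = (6)·(11/2)/[(4)·(7/2)] = 33/14
Sum: (-5)·(11/2) + (-7/2)·(-48/7) + (-49)·(33/14) = -119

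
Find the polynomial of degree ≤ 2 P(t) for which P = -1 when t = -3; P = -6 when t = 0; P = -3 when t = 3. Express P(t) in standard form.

L_0(t) = t(t - 3) / [18] = (1/18)t^2 - (1/6)t
L_1(t) = (t + 3)(t - 3) / [-9] = -(1/9)t^2 + 1
L_2(t) = (t + 3)t / [18] = (1/18)t^2 + (1/6)t
P(t) = (-1)·L_0 + (-6)·L_1 + (-3)·L_2
  (-1)·L_0(t) = -(1/18)t^2 + (1/6)t
  (-6)·L_1(t) = (2/3)t^2 - 6
  (-3)·L_2(t) = -(1/6)t^2 - (1/2)t
Adding term by term: (4/9)t^2 - (1/3)t - 6

P(t) = (4/9)t^2 - (1/3)t - 6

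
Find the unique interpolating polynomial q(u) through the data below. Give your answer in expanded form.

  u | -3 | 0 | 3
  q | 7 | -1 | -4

L_0(u) = u(u - 3) / [18] = (1/18)u^2 - (1/6)u
L_1(u) = (u + 3)(u - 3) / [-9] = -(1/9)u^2 + 1
L_2(u) = (u + 3)u / [18] = (1/18)u^2 + (1/6)u
q(u) = 7·L_0 + (-1)·L_1 + (-4)·L_2
  7·L_0(u) = (7/18)u^2 - (7/6)u
  (-1)·L_1(u) = (1/9)u^2 - 1
  (-4)·L_2(u) = -(2/9)u^2 - (2/3)u
Adding term by term: (5/18)u^2 - (11/6)u - 1

q(u) = (5/18)u^2 - (11/6)u - 1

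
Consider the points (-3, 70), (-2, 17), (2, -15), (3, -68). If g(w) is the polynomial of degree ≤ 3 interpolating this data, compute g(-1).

Using Newton's divided-difference form:
g[-3,-2] = (17 - 70) / (-2 - (-3)) = -53
g[-2,2] = (-15 - 17) / (2 - (-2)) = -8
g[2,3] = (-68 - (-15)) / (3 - 2) = -53
g[-3,-2,2] = (-8 - (-53)) / (2 - (-3)) = 9
g[-2,2,3] = (-53 - (-8)) / (3 - (-2)) = -9
g[-3,-2,2,3] = (-9 - 9) / (3 - (-3)) = -3
g(-1) = 70 + (-53)·(2) + 9·(2)·(1) + (-3)·(2)·(1)·(-3) = 0

0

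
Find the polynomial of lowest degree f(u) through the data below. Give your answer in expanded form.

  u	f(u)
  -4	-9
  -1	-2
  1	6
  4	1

f(u) = -(11/60)u^3 - (2/5)u^2 + (251/60)u + 12/5

Build the Lagrange basis polynomials:
L_0(u) = (u + 1)(u - 1)(u - 4) / [-120] = -(1/120)u^3 + (1/30)u^2 + (1/120)u - 1/30
L_1(u) = (u + 4)(u - 1)(u - 4) / [30] = (1/30)u^3 - (1/30)u^2 - (8/15)u + 8/15
L_2(u) = (u + 4)(u + 1)(u - 4) / [-30] = -(1/30)u^3 - (1/30)u^2 + (8/15)u + 8/15
L_3(u) = (u + 4)(u + 1)(u - 1) / [120] = (1/120)u^3 + (1/30)u^2 - (1/120)u - 1/30
f(u) = (-9)·L_0 + (-2)·L_1 + 6·L_2 + 1·L_3
  (-9)·L_0(u) = (3/40)u^3 - (3/10)u^2 - (3/40)u + 3/10
  (-2)·L_1(u) = -(1/15)u^3 + (1/15)u^2 + (16/15)u - 16/15
  6·L_2(u) = -(1/5)u^3 - (1/5)u^2 + (16/5)u + 16/5
  1·L_3(u) = (1/120)u^3 + (1/30)u^2 - (1/120)u - 1/30
Adding term by term: -(11/60)u^3 - (2/5)u^2 + (251/60)u + 12/5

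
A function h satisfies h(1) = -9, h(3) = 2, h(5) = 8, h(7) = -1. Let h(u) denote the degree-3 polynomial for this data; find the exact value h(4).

25/4

L_0(4) = (1)·(-1)·(-3)/[(-2)·(-4)·(-6)] = -1/16
L_1(4) = (3)·(-1)·(-3)/[(2)·(-2)·(-4)] = 9/16
L_2(4) = (3)·(1)·(-3)/[(4)·(2)·(-2)] = 9/16
L_3(4) = (3)·(1)·(-1)/[(6)·(4)·(2)] = -1/16
Sum: (-9)·(-1/16) + 2·(9/16) + 8·(9/16) + (-1)·(-1/16) = 25/4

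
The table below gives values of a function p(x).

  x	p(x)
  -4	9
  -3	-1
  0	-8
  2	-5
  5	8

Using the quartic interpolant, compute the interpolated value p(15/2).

8467/192

L_0(15/2) = (21/2)·(15/2)·(11/2)·(5/2)/[(-1)·(-4)·(-6)·(-9)] = 1925/384
L_1(15/2) = (23/2)·(15/2)·(11/2)·(5/2)/[(1)·(-3)·(-5)·(-8)] = -1265/128
L_2(15/2) = (23/2)·(21/2)·(11/2)·(5/2)/[(4)·(3)·(-2)·(-5)] = 1771/128
L_3(15/2) = (23/2)·(21/2)·(15/2)·(5/2)/[(6)·(5)·(2)·(-3)] = -805/64
L_4(15/2) = (23/2)·(21/2)·(15/2)·(11/2)/[(9)·(8)·(5)·(3)] = 1771/384
Sum: 9·(1925/384) + (-1)·(-1265/128) + (-8)·(1771/128) + (-5)·(-805/64) + 8·(1771/384) = 8467/192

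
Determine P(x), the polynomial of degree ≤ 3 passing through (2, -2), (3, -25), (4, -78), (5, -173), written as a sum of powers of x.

P(x) = -2x^3 + 3x^2 + 2

L_0(x) = (x - 3)(x - 4)(x - 5) / [-6] = -(1/6)x^3 + 2x^2 - (47/6)x + 10
L_1(x) = (x - 2)(x - 4)(x - 5) / [2] = (1/2)x^3 - (11/2)x^2 + 19x - 20
L_2(x) = (x - 2)(x - 3)(x - 5) / [-2] = -(1/2)x^3 + 5x^2 - (31/2)x + 15
L_3(x) = (x - 2)(x - 3)(x - 4) / [6] = (1/6)x^3 - (3/2)x^2 + (13/3)x - 4
P(x) = (-2)·L_0 + (-25)·L_1 + (-78)·L_2 + (-173)·L_3
  (-2)·L_0(x) = (1/3)x^3 - 4x^2 + (47/3)x - 20
  (-25)·L_1(x) = -(25/2)x^3 + (275/2)x^2 - 475x + 500
  (-78)·L_2(x) = 39x^3 - 390x^2 + 1209x - 1170
  (-173)·L_3(x) = -(173/6)x^3 + (519/2)x^2 - (2249/3)x + 692
Adding term by term: -2x^3 + 3x^2 + 2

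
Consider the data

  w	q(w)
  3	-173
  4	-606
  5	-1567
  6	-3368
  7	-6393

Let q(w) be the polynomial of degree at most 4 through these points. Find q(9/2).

L_0(9/2) = (1/2)·(-1/2)·(-3/2)·(-5/2)/[(-1)·(-2)·(-3)·(-4)] = -5/128
L_1(9/2) = (3/2)·(-1/2)·(-3/2)·(-5/2)/[(1)·(-1)·(-2)·(-3)] = 15/32
L_2(9/2) = (3/2)·(1/2)·(-3/2)·(-5/2)/[(2)·(1)·(-1)·(-2)] = 45/64
L_3(9/2) = (3/2)·(1/2)·(-1/2)·(-5/2)/[(3)·(2)·(1)·(-1)] = -5/32
L_4(9/2) = (3/2)·(1/2)·(-1/2)·(-3/2)/[(4)·(3)·(2)·(1)] = 3/128
Sum: (-173)·(-5/128) + (-606)·(15/32) + (-1567)·(45/64) + (-3368)·(-5/32) + (-6393)·(3/128) = -16043/16

-16043/16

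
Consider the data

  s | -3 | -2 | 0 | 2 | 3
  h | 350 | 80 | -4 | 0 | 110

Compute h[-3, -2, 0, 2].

-13

h[-3,-2] = (80 - 350) / (-2 - (-3)) = -270
h[-2,0] = (-4 - 80) / (0 - (-2)) = -42
h[0,2] = (0 - (-4)) / (2 - 0) = 2
h[-3,-2,0] = (-42 - (-270)) / (0 - (-3)) = 76
h[-2,0,2] = (2 - (-42)) / (2 - (-2)) = 11
h[-3,-2,0,2] = (11 - 76) / (2 - (-3)) = -13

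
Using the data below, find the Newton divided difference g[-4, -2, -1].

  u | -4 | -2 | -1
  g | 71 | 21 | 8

4

g[-4,-2] = (21 - 71) / (-2 - (-4)) = -25
g[-2,-1] = (8 - 21) / (-1 - (-2)) = -13
g[-4,-2,-1] = (-13 - (-25)) / (-1 - (-4)) = 4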